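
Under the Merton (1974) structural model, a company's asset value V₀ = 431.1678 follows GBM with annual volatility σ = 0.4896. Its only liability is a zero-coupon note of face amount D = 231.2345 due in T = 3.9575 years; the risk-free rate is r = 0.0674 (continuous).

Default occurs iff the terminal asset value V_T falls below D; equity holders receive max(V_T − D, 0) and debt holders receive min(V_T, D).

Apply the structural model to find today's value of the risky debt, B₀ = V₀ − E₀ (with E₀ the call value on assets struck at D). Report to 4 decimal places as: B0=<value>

Work the structural quantities from V₀ = 431.1678 against face 231.2345:
d₁ = [ln(V₀/D) + (r + σ²/2)T] / (σ√T)
   = [ln(431.1678/231.2345) + (0.0674 + 0.5·0.4896²)·3.9575] / (0.4896·√3.9575)
   = [0.623065 + 0.741058] / 0.973984 = 1.400560
d₂ = d₁ − σ√T = 1.400560 − 0.973984 = 0.426576
N(d₁) = 0.919327,  N(d₂) = 0.665156,  e^(−rT) = 0.765876
E₀ = V₀·N(d₁) − D·e^(−rT)·N(d₂)
   = 431.1678·0.919327 − 231.2345·0.765876·0.665156 = 278.587247
B₀ = V₀ − E₀ = 431.1678 − 278.587247 = 152.580553

B0=152.5806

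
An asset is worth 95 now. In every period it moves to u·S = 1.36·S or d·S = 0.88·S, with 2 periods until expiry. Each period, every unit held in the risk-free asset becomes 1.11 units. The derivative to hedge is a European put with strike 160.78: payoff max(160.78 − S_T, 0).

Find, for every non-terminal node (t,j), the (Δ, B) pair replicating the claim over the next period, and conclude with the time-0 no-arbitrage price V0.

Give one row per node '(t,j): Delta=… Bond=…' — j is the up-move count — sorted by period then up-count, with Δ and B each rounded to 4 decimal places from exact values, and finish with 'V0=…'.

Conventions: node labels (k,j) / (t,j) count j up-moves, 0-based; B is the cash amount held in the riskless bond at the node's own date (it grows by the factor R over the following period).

(0,0): Delta=-0.8586 Bond=119.8463
(1,0): Delta=-1.0000 Bond=144.8468
(1,1): Delta=-0.7592 Bond=120.1844
V0=38.2752

Arbitrage-free pricing uses the up-move probability p* = (R−d)/(u−d) = 0.4792, discounting each step at R = 1.11.
At maturity the claim pays: V(2,0)=87.2120, V(2,1)=47.0840, V(2,2)=0.0000
Node (1,0) S=83.6000: V=(p*·47.0840+(1−p*)·87.2120)/1.11=61.2468; Δ=(47.0840−87.2120)/(113.6960−73.5680)=-1.0000; B=V−Δ·S=144.8468
Node (1,1) S=129.2000: V=(p*·0.0000+(1−p*)·47.0840)/1.11=22.0927; Δ=(0.0000−47.0840)/(175.7120−113.6960)=-0.7592; B=V−Δ·S=120.1844
Node (0,0) S=95.0000: V=(p*·22.0927+(1−p*)·61.2468)/1.11=38.2752; Δ=(22.0927−61.2468)/(129.2000−83.6000)=-0.8586; B=V−Δ·S=119.8463
Sanity check at the root: Δ(0,0)·S0 + B(0,0) reproduces V0 = 38.2752.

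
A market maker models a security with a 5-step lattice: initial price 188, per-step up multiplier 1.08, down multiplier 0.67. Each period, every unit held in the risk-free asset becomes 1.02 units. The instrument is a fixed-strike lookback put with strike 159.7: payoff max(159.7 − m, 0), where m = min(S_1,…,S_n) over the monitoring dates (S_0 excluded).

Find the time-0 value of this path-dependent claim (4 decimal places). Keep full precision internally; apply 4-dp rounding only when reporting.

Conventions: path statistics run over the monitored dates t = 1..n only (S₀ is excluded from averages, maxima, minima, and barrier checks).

No-arbitrage gives p* = (R−d)/(u−d) = 0.8537: enumerate every path, weight its payoff by its p*-probability, and discount by R^5.
Enumerate all 2^5 = 32 price paths (U = up ×1.08, D = down ×0.67); each path with k up-moves has probability p*^k·(1−p*)^(5−k).
DDDDD: m=25.3824, payoff=134.3176, prob=0.000067
UDDDD: m=40.9148, payoff=118.7852, prob=0.000392
DUDDD: m=40.9148, payoff=118.7852, prob=0.000392
UUDDD: m=65.9523, payoff=93.7477, prob=0.002284
DDUDD: m=40.9148, payoff=118.7852, prob=0.000392
UDUDD: m=65.9523, payoff=93.7477, prob=0.002284
DUUDD: m=65.9523, payoff=93.7477, prob=0.002284
UUUDD: m=106.3111, payoff=53.3889, prob=0.013323
DDDUD: m=40.9148, payoff=118.7852, prob=0.000392
UDDUD: m=65.9523, payoff=93.7477, prob=0.002284
DUDUD: m=65.9523, payoff=93.7477, prob=0.002284
UUDUD: m=106.3111, payoff=53.3889, prob=0.013323
DDUUD: m=65.9523, payoff=93.7477, prob=0.002284
UDUUD: m=106.3111, payoff=53.3889, prob=0.013323
DUUUD: m=106.3111, payoff=53.3889, prob=0.013323
UUUUD: m=171.3672, payoff=0.0000, prob=0.077715
DDDDU: m=37.8841, payoff=121.8159, prob=0.000392
UDDDU: m=61.0669, payoff=98.6331, prob=0.002284
DUDDU: m=61.0669, payoff=98.6331, prob=0.002284
UUDDU: m=98.4362, payoff=61.2638, prob=0.013323
DDUDU: m=61.0669, payoff=98.6331, prob=0.002284
UDUDU: m=98.4362, payoff=61.2638, prob=0.013323
DUUDU: m=98.4362, payoff=61.2638, prob=0.013323
UUUDU: m=158.6733, payoff=1.0267, prob=0.077715
DDDUU: m=56.5434, payoff=103.1566, prob=0.002284
UDDUU: m=91.1447, payoff=68.5553, prob=0.013323
DUDUU: m=91.1447, payoff=68.5553, prob=0.013323
UUDUU: m=146.9197, payoff=12.7803, prob=0.077715
DDUUU: m=84.3932, payoff=75.3068, prob=0.013323
UDUUU: m=136.0368, payoff=23.6632, prob=0.077715
DUUUU: m=125.9600, payoff=33.7400, prob=0.077715
UUUUU: m=203.0400, payoff=0.0000, prob=0.453337
Price = Σ prob·payoff / R^5 = 16.096470 / 1.104081 = 14.5791

price = 14.5791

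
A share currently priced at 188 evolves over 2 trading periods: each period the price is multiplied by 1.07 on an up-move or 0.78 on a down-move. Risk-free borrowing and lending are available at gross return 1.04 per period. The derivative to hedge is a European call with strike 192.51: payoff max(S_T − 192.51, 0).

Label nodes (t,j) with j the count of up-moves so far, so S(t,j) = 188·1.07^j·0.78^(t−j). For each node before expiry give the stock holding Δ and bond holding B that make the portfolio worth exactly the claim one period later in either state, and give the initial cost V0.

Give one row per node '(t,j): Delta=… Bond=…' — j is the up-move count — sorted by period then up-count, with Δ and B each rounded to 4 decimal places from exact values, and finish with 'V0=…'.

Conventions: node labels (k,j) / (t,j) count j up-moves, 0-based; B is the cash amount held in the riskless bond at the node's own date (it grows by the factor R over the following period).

The replicating-portfolio and risk-neutral prices coincide; use p* = (1.04−0.78)/(1.07−0.78) = 0.8966 for the latter.
At maturity the claim pays: V(2,0)=0.0000, V(2,1)=0.0000, V(2,2)=22.7312
(1,0): S=146.6400. Δ = (V_up−V_dn)/(S_up−S_dn) = (0.0000−0.0000)/(156.9048−114.3792) = 0.0000. V = [p*·0.0000 + (1−p*)·0.0000]/1.04 = 0.0000. B = V − Δ·S = 0.0000.
(1,1): S=201.1600. Δ = (V_up−V_dn)/(S_up−S_dn) = (22.7312−0.0000)/(215.2412−156.9048) = 0.3897. V = [p*·22.7312 + (1−p*)·0.0000]/1.04 = 19.5959. B = V − Δ·S = -58.7876.
(0,0): S=188.0000. Δ = (V_up−V_dn)/(S_up−S_dn) = (19.5959−0.0000)/(201.1600−146.6400) = 0.3594. V = [p*·19.5959 + (1−p*)·0.0000]/1.04 = 16.8930. B = V − Δ·S = -50.6790.
As a check, the time-0 holding Δ(0,0)·S0 + B(0,0) comes to 16.8930 — exactly V0.

(0,0): Delta=0.3594 Bond=-50.6790
(1,0): Delta=0.0000 Bond=0.0000
(1,1): Delta=0.3897 Bond=-58.7876
V0=16.8930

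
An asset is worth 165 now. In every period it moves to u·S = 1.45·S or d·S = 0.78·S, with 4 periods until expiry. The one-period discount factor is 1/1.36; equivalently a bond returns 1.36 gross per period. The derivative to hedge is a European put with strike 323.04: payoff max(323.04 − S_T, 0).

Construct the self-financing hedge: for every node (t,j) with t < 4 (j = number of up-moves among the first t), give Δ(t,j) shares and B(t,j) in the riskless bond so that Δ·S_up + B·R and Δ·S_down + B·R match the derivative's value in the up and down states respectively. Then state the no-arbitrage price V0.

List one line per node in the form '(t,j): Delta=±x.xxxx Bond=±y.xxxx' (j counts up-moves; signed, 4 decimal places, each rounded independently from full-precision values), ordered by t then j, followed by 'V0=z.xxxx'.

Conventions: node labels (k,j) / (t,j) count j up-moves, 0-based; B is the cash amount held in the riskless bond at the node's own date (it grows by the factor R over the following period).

(0,0): Delta=-0.1385 Bond=26.0466
(1,0): Delta=-0.6743 Bond=104.3809
(1,1): Delta=-0.0938 Bond=24.7231
(2,0): Delta=-1.0000 Bond=174.6540
(2,1): Delta=-0.6471 Bond=136.8845
(2,2): Delta=-0.0476 Bond=17.6002
(3,0): Delta=-1.0000 Bond=237.5294
(3,1): Delta=-1.0000 Bond=237.5294
(3,2): Delta=-0.6177 Bond=178.1922
(3,3): Delta=0.0000 Bond=0.0000
V0=3.1946

Since d<R<u, set p* = (R−d)/(u−d) = 0.8657; price each node as the discounted p*-expectation of its children.
Payoffs at expiry: V(4,0)=261.9652, V(4,1)=209.5034, V(4,2)=111.9784, V(4,3)=0.0000, V(4,4)=0.0000
(3,0): S=78.3011. Δ = (V_up−V_dn)/(S_up−S_dn) = (209.5034−261.9652)/(113.5366−61.0748) = -1.0000. V = [p*·209.5034 + (1−p*)·261.9652]/1.36 = 159.2283. B = V − Δ·S = 237.5294.
(3,1): S=145.5597. Δ = (V_up−V_dn)/(S_up−S_dn) = (111.9784−209.5034)/(211.0616−113.5366) = -1.0000. V = [p*·111.9784 + (1−p*)·209.5034]/1.36 = 91.9697. B = V − Δ·S = 237.5294.
(3,2): S=270.5918. Δ = (V_up−V_dn)/(S_up−S_dn) = (0.0000−111.9784)/(392.3580−211.0616) = -0.6177. V = [p*·0.0000 + (1−p*)·111.9784]/1.36 = 11.0602. B = V − Δ·S = 178.1922.
(3,3): S=503.0231. Δ = (V_up−V_dn)/(S_up−S_dn) = (0.0000−0.0000)/(729.3835−392.3580) = 0.0000. V = [p*·0.0000 + (1−p*)·0.0000]/1.36 = 0.0000. B = V − Δ·S = 0.0000.
(2,0): S=100.3860. Δ = (V_up−V_dn)/(S_up−S_dn) = (91.9697−159.2283)/(145.5597−78.3011) = -1.0000. V = [p*·91.9697 + (1−p*)·159.2283]/1.36 = 74.2680. B = V − Δ·S = 174.6540.
(2,1): S=186.6150. Δ = (V_up−V_dn)/(S_up−S_dn) = (11.0602−91.9697)/(270.5917−145.5597) = -0.6471. V = [p*·11.0602 + (1−p*)·91.9697]/1.36 = 16.1240. B = V − Δ·S = 136.8845.
(2,2): S=346.9125. Δ = (V_up−V_dn)/(S_up−S_dn) = (0.0000−11.0602)/(503.0231−270.5918) = -0.0476. V = [p*·0.0000 + (1−p*)·11.0602]/1.36 = 1.0924. B = V − Δ·S = 17.6002.
(1,0): S=128.7000. Δ = (V_up−V_dn)/(S_up−S_dn) = (16.1240−74.2680)/(186.6150−100.3860) = -0.6743. V = [p*·16.1240 + (1−p*)·74.2680]/1.36 = 17.5988. B = V − Δ·S = 104.3809.
(1,1): S=239.2500. Δ = (V_up−V_dn)/(S_up−S_dn) = (1.0924−16.1240)/(346.9125−186.6150) = -0.0938. V = [p*·1.0924 + (1−p*)·16.1240]/1.36 = 2.2879. B = V − Δ·S = 24.7231.
(0,0): S=165.0000. Δ = (V_up−V_dn)/(S_up−S_dn) = (2.2879−17.5988)/(239.2500−128.7000) = -0.1385. V = [p*·2.2879 + (1−p*)·17.5988]/1.36 = 3.1946. B = V − Δ·S = 26.0466.
Check: Δ(0,0)·S0 + B(0,0) = 3.1946 = V0.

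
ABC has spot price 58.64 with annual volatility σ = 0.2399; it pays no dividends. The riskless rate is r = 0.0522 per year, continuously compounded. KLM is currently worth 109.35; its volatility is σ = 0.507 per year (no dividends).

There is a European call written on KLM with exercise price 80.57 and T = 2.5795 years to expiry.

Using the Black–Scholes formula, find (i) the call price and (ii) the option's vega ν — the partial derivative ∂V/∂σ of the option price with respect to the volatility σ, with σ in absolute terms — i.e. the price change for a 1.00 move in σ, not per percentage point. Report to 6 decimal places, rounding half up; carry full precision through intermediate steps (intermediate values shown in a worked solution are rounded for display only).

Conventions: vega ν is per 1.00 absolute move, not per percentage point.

price = 51.634035
ν = 44.721330

σ√T = 0.507·√2.5795 = 0.814284
d₁ = (ln(S/K) + (r+σ²/2)T) / (σ√T) = (ln(109.35/80.57) + (0.0522+0.507²/2)·2.5795) / 0.814284 = (0.305427 + 0.466179) / 0.814284 = 0.947589
d₂ = d₁ − σ√T = 0.947589 − 0.814284 = 0.133305
e^{−rT} = 0.874022
N(d₁) = 0.828331,  N(d₂) = 0.553024
Call price V = S·N(d₁) − K·e^{−rT}·N(d₂) = 90.577954 − 38.943919 = 51.634035
φ(d₁) = (1/√(2π))·e^{−d₁²/2} = 0.254641
ν = S·φ(d₁)·√T = 44.721330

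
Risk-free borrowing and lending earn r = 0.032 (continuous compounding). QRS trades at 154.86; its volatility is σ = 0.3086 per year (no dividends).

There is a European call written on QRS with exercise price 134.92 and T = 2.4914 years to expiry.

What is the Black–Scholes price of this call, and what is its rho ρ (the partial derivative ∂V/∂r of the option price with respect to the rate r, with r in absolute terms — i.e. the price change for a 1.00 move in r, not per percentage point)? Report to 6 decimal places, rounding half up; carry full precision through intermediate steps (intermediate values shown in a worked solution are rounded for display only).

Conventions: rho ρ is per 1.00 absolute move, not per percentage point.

price = 44.598168
ρ = 180.167959

σ√T = 0.3086·√2.4914 = 0.487099
d₁ = (ln(S/K) + (r+σ²/2)T) / (σ√T) = (ln(154.86/134.92) + (0.032+0.3086²/2)·2.4914) / 0.487099 = (0.137839 + 0.198358) / 0.487099 = 0.690202
d₂ = d₁ − σ√T = 0.690202 − 0.487099 = 0.203103
e^{−rT} = 0.923370
N(d₁) = 0.754967,  N(d₂) = 0.580473
Call price V = S·N(d₁) − K·e^{−rT}·N(d₂) = 116.914119 − 72.315950 = 44.598168
ρ = K·T·e^{−rT}·N(d₂) = 180.167959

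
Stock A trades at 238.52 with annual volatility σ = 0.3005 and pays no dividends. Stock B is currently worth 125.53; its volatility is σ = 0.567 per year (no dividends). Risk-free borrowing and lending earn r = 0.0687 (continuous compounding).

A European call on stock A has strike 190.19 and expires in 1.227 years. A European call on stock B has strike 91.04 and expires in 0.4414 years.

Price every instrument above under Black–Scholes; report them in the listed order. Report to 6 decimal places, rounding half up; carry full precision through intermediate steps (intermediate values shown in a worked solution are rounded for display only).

price(stock A call K=190.19) = 70.067454
price(stock B call K=91.04) = 40.914680

[stock A call K=190.19]
σ√T = 0.3005·√1.227 = 0.332864
d₁ = (ln(S/K) + (r+σ²/2)T) / (σ√T) = (ln(238.52/190.19) + (0.0687+0.3005²/2)·1.227) / 0.332864 = (0.226430 + 0.139694) / 0.332864 = 1.099920
d₂ = d₁ − σ√T = 1.099920 − 0.332864 = 0.767056
e^{−rT} = 0.919160
N(d₁) = 0.864316,  N(d₂) = 0.778476
price = S·N(d₁) − K·e^{−rT}·N(d₂) = 206.156771 − 136.089317 = 70.067454
[stock B call K=91.04]
σ√T = 0.567·√0.4414 = 0.376703
d₁ = (ln(S/K) + (r+σ²/2)T) / (σ√T) = (ln(125.53/91.04) + (0.0687+0.567²/2)·0.4414) / 0.376703 = (0.321246 + 0.101277) / 0.376703 = 1.121633
d₂ = d₁ − σ√T = 1.121633 − 0.376703 = 0.744930
e^{−rT} = 0.970131
N(d₁) = 0.868991,  N(d₂) = 0.771843
price = S·N(d₁) − K·e^{−rT}·N(d₂) = 109.084404 − 68.169725 = 40.914680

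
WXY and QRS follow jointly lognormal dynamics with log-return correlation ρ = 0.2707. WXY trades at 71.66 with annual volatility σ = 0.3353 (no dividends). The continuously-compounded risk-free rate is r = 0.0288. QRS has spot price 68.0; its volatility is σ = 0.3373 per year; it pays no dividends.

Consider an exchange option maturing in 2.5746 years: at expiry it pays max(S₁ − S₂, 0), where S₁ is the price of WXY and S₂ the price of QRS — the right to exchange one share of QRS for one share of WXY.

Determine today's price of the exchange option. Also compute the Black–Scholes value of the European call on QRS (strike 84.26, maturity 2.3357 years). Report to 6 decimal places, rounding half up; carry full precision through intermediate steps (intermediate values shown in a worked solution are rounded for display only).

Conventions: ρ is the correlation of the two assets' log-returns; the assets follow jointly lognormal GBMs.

exchange price = 19.724798
price(QRS call K=84.26) = 10.127371

σ_eff = √(σ₁² + σ₂² − 2ρσ₁σ₂) = √(0.3353² + 0.3373² − 2·0.2707·0.3353·0.3373) = 0.406161
d₁ = (ln(S₁/S₂) + (q₂ − q₁ + σ_eff²/2)T) / (σ_eff√T) = (ln(71.66/68.0) + (0.0 − 0.0 + 0.082483)·2.5746) / 0.651708 = 0.406297
d₂ = d₁ − σ_eff√T = 0.406297 − 0.651708 = -0.245412
N(d₁) = 0.657738,  N(d₂) = 0.403069
V = S₁·e^{−q₁T}·N(d₁) − S₂·e^{−q₂T}·N(d₂) = 47.133480 − 27.408682 = 19.724798
[vanilla: QRS call K=84.26]
σ√T = 0.3373·√2.3357 = 0.515495
d₁ = (ln(S/K) + (r+σ²/2)T) / (σ√T) = (ln(68.0/84.26) + (0.0288+0.3373²/2)·2.3357) / 0.515495 = (-0.214400 + 0.200136) / 0.515495 = -0.027670
d₂ = d₁ − σ√T = -0.027670 − 0.515495 = -0.543165
e^{−rT} = 0.934944
N(d₁) = 0.488963,  N(d₂) = 0.293508
price = S·N(d₁) − K·e^{−rT}·N(d₂) = 33.249471 − 23.122100 = 10.127371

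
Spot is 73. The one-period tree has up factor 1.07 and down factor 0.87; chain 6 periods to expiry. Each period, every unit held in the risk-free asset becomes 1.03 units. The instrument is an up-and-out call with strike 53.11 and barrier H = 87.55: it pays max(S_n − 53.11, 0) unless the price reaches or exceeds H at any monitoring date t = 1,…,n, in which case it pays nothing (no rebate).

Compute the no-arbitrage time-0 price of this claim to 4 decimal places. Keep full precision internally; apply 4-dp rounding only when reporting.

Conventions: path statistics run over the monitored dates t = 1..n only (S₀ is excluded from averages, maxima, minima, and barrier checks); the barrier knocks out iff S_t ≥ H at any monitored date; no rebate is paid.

price = 3.5572

With p* = (R−d)/(u−d) = 0.8000, sum probability × payoff across the paths and divide by R^6.
Enumerate all 2^6 = 64 price paths (U = up ×1.07, D = down ×0.87); each path with k up-moves has probability p*^k·(1−p*)^(6−k).
DDDDDD: M=63.5100, payoff=0.0000, prob=0.000064
UDDDDD: M=78.1100, payoff=0.0000, prob=0.000256
DUDDDD: M=67.9557, payoff=0.0000, prob=0.000256
UUDDDD: M=83.5777, payoff=0.0000, prob=0.001024
DDUDDD: M=63.5100, payoff=0.0000, prob=0.000256
UDUDDD: M=78.1100, payoff=0.0000, prob=0.001024
DUUDDD: M=72.7126, payoff=0.0000, prob=0.001024
UUUDDD: M=89.4281, payoff=0.0000, prob=0.004096
DDDUDD: M=63.5100, payoff=0.0000, prob=0.000256
UDDUDD: M=78.1100, payoff=0.0000, prob=0.001024
DUDUDD: M=67.9557, payoff=0.0000, prob=0.001024
UUDUDD: M=83.5777, payoff=5.7787, prob=0.004096
DDUUDD: M=63.5100, payoff=0.0000, prob=0.001024
UDUUDD: M=78.1100, payoff=5.7787, prob=0.004096
DUUUDD: M=77.8025, payoff=5.7787, prob=0.004096
UUUUDD: M=95.6881, payoff=0.0000, prob=0.016384
DDDDUD: M=63.5100, payoff=0.0000, prob=0.000256
UDDDUD: M=78.1100, payoff=0.0000, prob=0.001024
DUDDUD: M=67.9557, payoff=0.0000, prob=0.001024
UUDDUD: M=83.5777, payoff=5.7787, prob=0.004096
DDUDUD: M=63.5100, payoff=0.0000, prob=0.001024
UDUDUD: M=78.1100, payoff=5.7787, prob=0.004096
DUUDUD: M=72.7126, payoff=5.7787, prob=0.004096
UUUDUD: M=89.4281, payoff=0.0000, prob=0.016384
DDDUUD: M=63.5100, payoff=0.0000, prob=0.001024
UDDUUD: M=78.1100, payoff=5.7787, prob=0.004096
DUDUUD: M=67.9557, payoff=5.7787, prob=0.004096
UUDUUD: M=83.5777, payoff=19.3163, prob=0.016384
DDUUUD: M=67.6882, payoff=5.7787, prob=0.004096
UDUUUD: M=83.2487, payoff=19.3163, prob=0.016384
DUUUUD: M=83.2487, payoff=19.3163, prob=0.016384
UUUUUD: M=102.3863, payoff=0.0000, prob=0.065536
DDDDDU: M=63.5100, payoff=0.0000, prob=0.000256
UDDDDU: M=78.1100, payoff=0.0000, prob=0.001024
DUDDDU: M=67.9557, payoff=0.0000, prob=0.001024
UUDDDU: M=83.5777, payoff=5.7787, prob=0.004096
DDUDDU: M=63.5100, payoff=0.0000, prob=0.001024
UDUDDU: M=78.1100, payoff=5.7787, prob=0.004096
DUUDDU: M=72.7126, payoff=5.7787, prob=0.004096
UUUDDU: M=89.4281, payoff=0.0000, prob=0.016384
DDDUDU: M=63.5100, payoff=0.0000, prob=0.001024
UDDUDU: M=78.1100, payoff=5.7787, prob=0.004096
DUDUDU: M=67.9557, payoff=5.7787, prob=0.004096
UUDUDU: M=83.5777, payoff=19.3163, prob=0.016384
DDUUDU: M=63.5100, payoff=5.7787, prob=0.004096
UDUUDU: M=78.1100, payoff=19.3163, prob=0.016384
DUUUDU: M=77.8025, payoff=19.3163, prob=0.016384
UUUUDU: M=95.6881, payoff=0.0000, prob=0.065536
DDDDUU: M=63.5100, payoff=0.0000, prob=0.001024
UDDDUU: M=78.1100, payoff=5.7787, prob=0.004096
DUDDUU: M=67.9557, payoff=5.7787, prob=0.004096
UUDDUU: M=83.5777, payoff=19.3163, prob=0.016384
DDUDUU: M=63.5100, payoff=5.7787, prob=0.004096
UDUDUU: M=78.1100, payoff=19.3163, prob=0.016384
DUUDUU: M=72.7126, payoff=19.3163, prob=0.016384
UUUDUU: M=89.4281, payoff=0.0000, prob=0.065536
DDDUUU: M=63.5100, payoff=5.7787, prob=0.004096
UDDUUU: M=78.1100, payoff=19.3163, prob=0.016384
DUDUUU: M=72.4263, payoff=19.3163, prob=0.016384
UUDUUU: M=89.0761, payoff=0.0000, prob=0.065536
DDUUUU: M=72.4263, payoff=19.3163, prob=0.016384
UDUUUU: M=89.0761, payoff=0.0000, prob=0.065536
DUUUUU: M=89.0761, payoff=0.0000, prob=0.065536
UUUUUU: M=109.5533, payoff=0.0000, prob=0.262144
Price = Σ prob·payoff / R^6 = 4.247466 / 1.194052 = 3.5572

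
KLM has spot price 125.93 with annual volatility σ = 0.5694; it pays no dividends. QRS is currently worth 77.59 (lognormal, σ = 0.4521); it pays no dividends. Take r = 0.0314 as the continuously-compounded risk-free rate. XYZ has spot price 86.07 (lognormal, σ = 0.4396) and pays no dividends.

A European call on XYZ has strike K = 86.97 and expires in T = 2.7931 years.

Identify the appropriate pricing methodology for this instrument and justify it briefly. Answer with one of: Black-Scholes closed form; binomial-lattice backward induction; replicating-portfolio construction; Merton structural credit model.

Key observation: the strike-86.97 call on XYZ is European-exercise on a continuously-modelled lognormal underlying, so its value is a single closed-form evaluation.

framework: Black-Scholes closed form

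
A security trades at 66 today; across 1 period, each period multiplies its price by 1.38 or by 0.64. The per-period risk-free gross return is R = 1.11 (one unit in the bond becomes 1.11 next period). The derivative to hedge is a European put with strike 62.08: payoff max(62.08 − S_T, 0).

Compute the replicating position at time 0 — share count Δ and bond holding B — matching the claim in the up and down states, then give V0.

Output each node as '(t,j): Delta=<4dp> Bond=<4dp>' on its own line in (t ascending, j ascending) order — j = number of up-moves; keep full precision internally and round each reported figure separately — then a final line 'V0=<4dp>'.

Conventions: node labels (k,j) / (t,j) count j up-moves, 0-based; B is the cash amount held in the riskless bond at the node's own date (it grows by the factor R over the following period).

(0,0): Delta=-0.4062 Bond=33.3324
V0=6.5215

No-arbitrage ⇒ martingale measure with p* = (R−d)/(u−d) = 0.6351.
At maturity the claim pays: V(1,0)=19.8400, V(1,1)=0.0000
(0,0): S=66.0000. Δ = (V_up−V_dn)/(S_up−S_dn) = (0.0000−19.8400)/(91.0800−42.2400) = -0.4062. V = [p*·0.0000 + (1−p*)·19.8400]/1.11 = 6.5215. B = V − Δ·S = 33.3324.
Check: Δ(0,0)·S0 + B(0,0) = 6.5215 = V0.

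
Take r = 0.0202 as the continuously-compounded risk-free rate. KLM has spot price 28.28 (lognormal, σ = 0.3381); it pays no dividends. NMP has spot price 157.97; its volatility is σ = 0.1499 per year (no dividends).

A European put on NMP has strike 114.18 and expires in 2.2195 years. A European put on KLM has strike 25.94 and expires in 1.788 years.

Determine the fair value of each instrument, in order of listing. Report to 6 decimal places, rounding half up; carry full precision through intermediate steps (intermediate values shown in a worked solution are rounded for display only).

price(NMP put K=114.18) = 0.596098
price(KLM put K=25.94) = 3.306505

[NMP put K=114.18]
σ√T = 0.1499·√2.2195 = 0.223321
d₁ = (ln(S/K) + (r+σ²/2)T) / (σ√T) = (ln(157.97/114.18) + (0.0202+0.1499²/2)·2.2195) / 0.223321 = (0.324629 + 0.069770) / 0.223321 = 1.766065
d₂ = d₁ − σ√T = 1.766065 − 0.223321 = 1.542744
e^{−rT} = 0.956156
N(−d₁) = 0.038693,  N(−d₂) = 0.061446
price = K·e^{−rT}·N(−d₂) − S·N(−d₁) = 6.708353 − 6.112255 = 0.596098
[KLM put K=25.94]
σ√T = 0.3381·√1.788 = 0.452094
d₁ = (ln(S/K) + (r+σ²/2)T) / (σ√T) = (ln(28.28/25.94) + (0.0202+0.3381²/2)·1.788) / 0.452094 = (0.086369 + 0.138312) / 0.452094 = 0.496978
d₂ = d₁ − σ√T = 0.496978 − 0.452094 = 0.044884
e^{−rT} = 0.964527
N(−d₁) = 0.309602,  N(−d₂) = 0.482100
price = K·e^{−rT}·N(−d₂) − S·N(−d₁) = 12.062058 − 8.755553 = 3.306505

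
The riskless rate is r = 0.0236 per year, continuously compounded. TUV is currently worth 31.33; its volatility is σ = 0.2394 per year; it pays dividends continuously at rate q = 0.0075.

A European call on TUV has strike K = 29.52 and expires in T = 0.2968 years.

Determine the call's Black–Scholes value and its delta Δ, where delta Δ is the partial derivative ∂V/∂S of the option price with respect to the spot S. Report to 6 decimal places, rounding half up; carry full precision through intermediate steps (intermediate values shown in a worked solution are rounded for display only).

price = 2.735135
Δ = 0.710036

σ√T = 0.2394·√0.2968 = 0.130424
d₁ = (ln(S/K) + (r−q+σ²/2)T) / (σ√T) = (ln(31.33/29.52) + (0.0236−0.0075+0.2394²/2)·0.2968) / 0.130424 = (0.059508 + 0.013284) / 0.130424 = 0.558118
d₂ = d₁ − σ√T = 0.558118 − 0.130424 = 0.427694
e^{−rT} = 0.993020
e^{−qT} = 0.997776
N(d₁) = 0.711618,  N(d₂) = 0.665563
Call price V = S·e^{−qT}·N(d₁) − K·e^{−rT}·N(d₂) = 22.245421 − 19.510286 = 2.735135
Δ = e^{−qT}·N(d₁) = 0.710036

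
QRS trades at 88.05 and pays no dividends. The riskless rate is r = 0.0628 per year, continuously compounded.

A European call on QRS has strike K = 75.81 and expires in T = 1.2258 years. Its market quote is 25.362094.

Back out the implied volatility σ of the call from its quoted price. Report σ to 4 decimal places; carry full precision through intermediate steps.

sigma = 0.4277

At σ = 0.4277 the Black–Scholes value reproduces the quote:
σ√T = 0.4277·√1.2258 = 0.473532
d₁ = (ln(S/K) + (r+σ²/2)T) / (σ√T) = (ln(88.05/75.81) + (0.0628+0.4277²/2)·1.2258) / 0.473532 = (0.149675 + 0.189096) / 0.473532 = 0.715414
d₂ = d₁ − σ√T = 0.715414 − 0.473532 = 0.241882
e^{−rT} = 0.925908
N(d₁) = 0.762823,  N(d₂) = 0.595564
V = S·N(d₁) − K·e^{−rT}·N(d₂) = 67.166586 − 41.804492 = 25.362094 (the observed quote) — the price is monotone increasing in volatility, hence this σ is the only solution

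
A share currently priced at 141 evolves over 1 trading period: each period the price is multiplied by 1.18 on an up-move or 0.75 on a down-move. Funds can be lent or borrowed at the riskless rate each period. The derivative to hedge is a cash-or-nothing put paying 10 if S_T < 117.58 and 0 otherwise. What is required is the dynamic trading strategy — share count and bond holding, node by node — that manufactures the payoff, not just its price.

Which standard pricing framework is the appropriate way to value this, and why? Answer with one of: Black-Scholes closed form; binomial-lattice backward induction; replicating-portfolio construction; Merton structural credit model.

framework: replicating-portfolio construction

Key observation: a price alone would not answer the question — the per-node share/bond construction on the spot-141, 1.18/0.75 tree is required, and only the replicating-portfolio method yields it.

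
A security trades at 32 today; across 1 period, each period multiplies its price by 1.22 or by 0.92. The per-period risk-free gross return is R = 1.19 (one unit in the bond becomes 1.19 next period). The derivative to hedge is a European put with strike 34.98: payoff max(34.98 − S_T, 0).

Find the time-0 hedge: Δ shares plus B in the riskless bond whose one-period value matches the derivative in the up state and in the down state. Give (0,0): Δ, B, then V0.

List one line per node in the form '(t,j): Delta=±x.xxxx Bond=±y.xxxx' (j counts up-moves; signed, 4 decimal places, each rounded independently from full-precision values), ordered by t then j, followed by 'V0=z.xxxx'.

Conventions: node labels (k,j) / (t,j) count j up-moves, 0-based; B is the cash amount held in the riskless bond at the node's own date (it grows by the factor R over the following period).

Arbitrage-free pricing uses the up-move probability p* = (R−d)/(u−d) = 0.9000, discounting each step at R = 1.19.
Expiry values: V(1,0)=5.5400, V(1,1)=0.0000
  t=0,j=0: stock 32.0000 → up 39.0400 (V=0.0000), down 29.4400 (V=5.5400). Price 0.4655; hedge Δ=-0.5771, bond B=18.9322.
As a check, the time-0 holding Δ(0,0)·S0 + B(0,0) comes to 0.4655 — exactly V0.

(0,0): Delta=-0.5771 Bond=18.9322
V0=0.4655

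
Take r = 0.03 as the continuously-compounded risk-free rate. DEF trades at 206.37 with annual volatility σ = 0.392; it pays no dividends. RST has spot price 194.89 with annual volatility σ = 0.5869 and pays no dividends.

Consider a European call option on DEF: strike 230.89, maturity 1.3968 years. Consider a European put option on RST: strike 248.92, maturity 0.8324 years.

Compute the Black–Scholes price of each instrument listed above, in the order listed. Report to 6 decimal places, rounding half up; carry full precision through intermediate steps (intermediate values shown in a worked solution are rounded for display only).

[DEF call K=230.89]
σ√T = 0.392·√1.3968 = 0.463290
d₁ = (ln(S/K) + (r+σ²/2)T) / (σ√T) = (ln(206.37/230.89) + (0.03+0.392²/2)·1.3968) / 0.463290 = (-0.112271 + 0.149223) / 0.463290 = 0.079760
d₂ = d₁ − σ√T = 0.079760 − 0.463290 = -0.383530
e^{−rT} = 0.958962
N(d₁) = 0.531786,  N(d₂) = 0.350663
price = S·N(d₁) − K·e^{−rT}·N(d₂) = 109.744693 − 77.642043 = 32.102650
[RST put K=248.92]
σ√T = 0.5869·√0.8324 = 0.535464
d₁ = (ln(S/K) + (r+σ²/2)T) / (σ√T) = (ln(194.89/248.92) + (0.03+0.5869²/2)·0.8324) / 0.535464 = (-0.244696 + 0.168333) / 0.535464 = -0.142612
d₂ = d₁ − σ√T = -0.142612 − 0.535464 = -0.678076
e^{−rT} = 0.975337
N(−d₁) = 0.556702,  N(−d₂) = 0.751138
price = K·e^{−rT}·N(−d₂) − S·N(−d₁) = 182.362028 − 108.495583 = 73.866445

price(DEF call K=230.89) = 32.102650
price(RST put K=248.92) = 73.866445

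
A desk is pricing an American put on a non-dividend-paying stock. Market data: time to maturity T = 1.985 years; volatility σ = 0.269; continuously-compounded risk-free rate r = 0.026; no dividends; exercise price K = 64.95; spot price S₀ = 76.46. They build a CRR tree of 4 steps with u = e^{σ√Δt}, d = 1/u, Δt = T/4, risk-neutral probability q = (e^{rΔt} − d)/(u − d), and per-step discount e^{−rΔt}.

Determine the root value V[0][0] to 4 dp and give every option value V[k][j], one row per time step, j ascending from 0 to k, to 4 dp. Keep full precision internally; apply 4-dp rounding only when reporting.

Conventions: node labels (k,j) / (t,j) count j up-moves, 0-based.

params: Δt=0.49625 u=1.20864 d=0.82738 q=0.48683 e^(-rΔt)=0.98718
t_4 payoffs: 29.1202 12.6093 0.0000 0.0000 0.0000
k=3: node(3,0) S=43.3054 payoff=21.6446 vs cont=20.8120 → 21.6446 [stop]  node(3,1) S=63.2611 payoff=1.6889 vs cont=6.3878 → 6.3878 [wait]  node(3,2) S=92.4127 payoff=0.0000 vs cont=0.0000 → 0.0000 [wait]  node(3,3) S=134.9979 payoff=0.0000 vs cont=0.0000 → 0.0000 [wait]
k=2: node(2,0) S=52.3407 payoff=12.6093 vs cont=14.0349 → 14.0349 [wait]  node(2,1) S=76.4600 payoff=0.0000 vs cont=3.2360 → 3.2360 [wait]  node(2,2) S=111.6939 payoff=0.0000 vs cont=0.0000 → 0.0000 [wait]
k=1: node(1,0) S=63.2611 payoff=1.6889 vs cont=8.6652 → 8.6652 [wait]  node(1,1) S=92.4127 payoff=0.0000 vs cont=1.6394 → 1.6394 [wait]
k=0: node(0,0) S=76.4600 payoff=0.0000 vs cont=5.1776 → 5.1776 [wait]

price = 5.1776
tree:
5.1776
8.6652 1.6394
14.0349 3.2360 0.0000
21.6446 6.3878 0.0000 0.0000
29.1202 12.6093 0.0000 0.0000 0.0000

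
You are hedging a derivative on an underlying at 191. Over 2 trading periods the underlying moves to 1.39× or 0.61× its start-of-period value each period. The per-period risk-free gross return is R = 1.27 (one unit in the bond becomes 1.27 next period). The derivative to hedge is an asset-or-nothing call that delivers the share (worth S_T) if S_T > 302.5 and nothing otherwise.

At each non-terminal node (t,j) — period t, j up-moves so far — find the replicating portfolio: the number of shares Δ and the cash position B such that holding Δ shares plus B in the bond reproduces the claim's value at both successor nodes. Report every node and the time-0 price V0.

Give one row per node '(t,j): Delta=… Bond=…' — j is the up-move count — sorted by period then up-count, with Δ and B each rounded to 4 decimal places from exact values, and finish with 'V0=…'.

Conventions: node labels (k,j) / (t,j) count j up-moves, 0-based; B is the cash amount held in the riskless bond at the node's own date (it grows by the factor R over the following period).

(0,0): Delta=1.6504 Bond=-151.4050
(1,0): Delta=0.0000 Bond=0.0000
(1,1): Delta=1.7821 Bond=-227.2451
V0=163.8152

Under the risk-neutral measure, an up-move has probability p* = (R−d)/(u−d) = 0.8462 and values discount at R = 1.27.
Expiry values: V(2,0)=0.0000, V(2,1)=0.0000, V(2,2)=369.0311
Node (1,0) S=116.5100: V=(p*·0.0000+(1−p*)·0.0000)/1.27=0.0000; Δ=(0.0000−0.0000)/(161.9489−71.0711)=0.0000; B=V−Δ·S=0.0000
Node (1,1) S=265.4900: V=(p*·369.0311+(1−p*)·0.0000)/1.27=245.8717; Δ=(369.0311−0.0000)/(369.0311−161.9489)=1.7821; B=V−Δ·S=-227.2451
Node (0,0) S=191.0000: V=(p*·245.8717+(1−p*)·0.0000)/1.27=163.8152; Δ=(245.8717−0.0000)/(265.4900−116.5100)=1.6504; B=V−Δ·S=-151.4050
Sanity check at the root: Δ(0,0)·S0 + B(0,0) reproduces V0 = 163.8152.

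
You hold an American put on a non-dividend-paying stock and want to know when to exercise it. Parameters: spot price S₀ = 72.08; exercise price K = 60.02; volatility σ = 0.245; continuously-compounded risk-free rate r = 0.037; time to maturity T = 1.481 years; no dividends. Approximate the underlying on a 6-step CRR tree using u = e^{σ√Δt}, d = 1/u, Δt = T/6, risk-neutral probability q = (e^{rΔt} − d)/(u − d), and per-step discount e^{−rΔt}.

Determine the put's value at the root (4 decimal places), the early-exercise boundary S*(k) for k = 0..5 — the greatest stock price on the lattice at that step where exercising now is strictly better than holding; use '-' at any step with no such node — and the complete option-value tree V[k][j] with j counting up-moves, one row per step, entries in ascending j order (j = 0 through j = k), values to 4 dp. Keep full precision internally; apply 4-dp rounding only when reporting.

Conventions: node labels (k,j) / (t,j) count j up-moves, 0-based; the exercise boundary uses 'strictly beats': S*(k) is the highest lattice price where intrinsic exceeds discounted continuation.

price = 2.5409
boundary = - - - - 44.2958 50.0294
tree:
2.5409
4.2053 0.9698
6.7793 1.7804 0.1999
10.5639 3.2248 0.4093 0.0000
15.7242 5.7412 0.8381 0.0000 0.0000
20.8007 9.9906 1.7163 0.0000 0.0000 0.0000
25.2955 15.7242 3.5148 0.0000 0.0000 0.0000 0.0000

Δt=0.24683, u=1.12944, d=0.88539, q=0.50720, disc=e^(-rΔt)=0.99091
k=6 terminal: V=max(K-S,0) → 25.2955 15.7242 3.5148 0.0000 0.0000 0.0000 0.0000
k=5: j=0 S=39.2193 intr=20.8007 cont=20.2551 V=20.8007[EX]; j=1 S=50.0294 intr=9.9906 cont=9.4449 V=9.9906[EX]; j=2 S=63.8193 intr=0.0000 cont=1.7163 V=1.7163[hold]; j=3 S=81.4100 intr=0.0000 cont=0.0000 V=0.0000[hold]; j=4 S=103.8494 intr=0.0000 cont=0.0000 V=0.0000[hold]; j=5 S=132.4738 intr=0.0000 cont=0.0000 V=0.0000[hold]  S*(5)=50.0294
k=4: j=0 S=44.2958 intr=15.7242 cont=15.1785 V=15.7242[EX]; j=1 S=56.5052 intr=3.5148 cont=5.7412 V=5.7412[hold]; j=2 S=72.0800 intr=0.0000 cont=0.8381 V=0.8381[hold]; j=3 S=91.9477 intr=0.0000 cont=0.0000 V=0.0000[hold]; j=4 S=117.2916 intr=0.0000 cont=0.0000 V=0.0000[hold]  S*(4)=44.2958
k=3: j=0 S=50.0294 intr=9.9906 cont=10.5639 V=10.5639[hold]; j=1 S=63.8193 intr=0.0000 cont=3.2248 V=3.2248[hold]; j=2 S=81.4100 intr=0.0000 cont=0.4093 V=0.4093[hold]; j=3 S=103.8494 intr=0.0000 cont=0.0000 V=0.0000[hold]  S*(3)=-
k=2: j=0 S=56.5052 intr=3.5148 cont=6.7793 V=6.7793[hold]; j=1 S=72.0800 intr=0.0000 cont=1.7804 V=1.7804[hold]; j=2 S=91.9477 intr=0.0000 cont=0.1999 V=0.1999[hold]  S*(2)=-
k=1: j=0 S=63.8193 intr=0.0000 cont=4.2053 V=4.2053[hold]; j=1 S=81.4100 intr=0.0000 cont=0.9698 V=0.9698[hold]  S*(1)=-
k=0: j=0 S=72.0800 intr=0.0000 cont=2.5409 V=2.5409[hold]  S*(0)=-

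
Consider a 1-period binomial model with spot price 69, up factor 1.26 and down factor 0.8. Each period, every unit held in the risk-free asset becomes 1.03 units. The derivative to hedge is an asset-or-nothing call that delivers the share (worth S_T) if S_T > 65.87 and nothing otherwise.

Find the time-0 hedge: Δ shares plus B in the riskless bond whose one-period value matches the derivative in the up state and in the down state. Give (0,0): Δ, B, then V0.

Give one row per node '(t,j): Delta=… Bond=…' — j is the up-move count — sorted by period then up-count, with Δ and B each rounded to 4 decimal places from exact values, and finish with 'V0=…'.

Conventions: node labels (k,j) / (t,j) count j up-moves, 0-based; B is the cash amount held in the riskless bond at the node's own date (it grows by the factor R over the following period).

(0,0): Delta=2.7391 Bond=-146.7961
V0=42.2039

Risk-neutral probability p* = (R−d)/(u−d) = (1.03−0.8)/(1.26−0.8) = 0.5000.
Terminal payoffs: V(1,0)=0.0000, V(1,1)=86.9400
(0,0): S=69.0000. Δ = (V_up−V_dn)/(S_up−S_dn) = (86.9400−0.0000)/(86.9400−55.2000) = 2.7391. V = [p*·86.9400 + (1−p*)·0.0000]/1.03 = 42.2039. B = V − Δ·S = -146.7961.
Check: Δ(0,0)·S0 + B(0,0) = 42.2039 = V0.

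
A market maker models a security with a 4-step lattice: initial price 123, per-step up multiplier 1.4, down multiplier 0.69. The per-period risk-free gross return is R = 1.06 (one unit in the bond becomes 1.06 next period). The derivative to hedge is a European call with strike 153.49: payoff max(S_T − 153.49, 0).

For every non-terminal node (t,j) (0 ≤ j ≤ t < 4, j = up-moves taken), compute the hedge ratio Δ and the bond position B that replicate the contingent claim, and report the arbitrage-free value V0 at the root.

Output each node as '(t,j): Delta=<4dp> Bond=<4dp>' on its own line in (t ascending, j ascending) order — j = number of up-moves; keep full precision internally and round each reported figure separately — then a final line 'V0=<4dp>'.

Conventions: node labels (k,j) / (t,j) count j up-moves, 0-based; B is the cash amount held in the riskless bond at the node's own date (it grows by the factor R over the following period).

Since d<R<u, set p* = (R−d)/(u−d) = 0.5211; price each node as the discounted p*-expectation of its children.
At maturity the claim pays: V(4,0)=0.0000, V(4,1)=0.0000, V(4,2)=0.0000, V(4,3)=79.3933, V(4,4)=319.0268
  t=3,j=0: stock 40.4066 → up 56.5692 (V=0.0000), down 27.8806 (V=0.0000). Price 0.0000; hedge Δ=0.0000, bond B=0.0000.
  t=3,j=1: stock 81.9844 → up 114.7782 (V=0.0000), down 56.5692 (V=0.0000). Price 0.0000; hedge Δ=0.0000, bond B=0.0000.
  t=3,j=2: stock 166.3452 → up 232.8833 (V=79.3933), down 114.7782 (V=0.0000). Price 39.0320; hedge Δ=0.6722, bond B=-72.7895.
  t=3,j=3: stock 337.5120 → up 472.5168 (V=319.0268), down 232.8833 (V=79.3933). Price 192.7101; hedge Δ=1.0000, bond B=-144.8019.
  t=2,j=0: stock 58.5603 → up 81.9844 (V=0.0000), down 40.4066 (V=0.0000). Price 0.0000; hedge Δ=0.0000, bond B=0.0000.
  t=2,j=1: stock 118.8180 → up 166.3452 (V=39.0320), down 81.9844 (V=0.0000). Price 19.1893; hedge Δ=0.4627, bond B=-35.7854.
  t=2,j=2: stock 241.0800 → up 337.5120 (V=192.7101), down 166.3452 (V=39.0320). Price 112.3753; hedge Δ=0.8978, bond B=-104.0727.
  t=1,j=0: stock 84.8700 → up 118.8180 (V=19.1893), down 58.5603 (V=0.0000). Price 9.4340; hedge Δ=0.3185, bond B=-17.5932.
  t=1,j=1: stock 172.2000 → up 241.0800 (V=112.3753), down 118.8180 (V=19.1893). Price 63.9160; hedge Δ=0.7622, bond B=-67.3318.
  t=0,j=0: stock 123.0000 → up 172.2000 (V=63.9160), down 84.8700 (V=9.4340). Price 35.6850; hedge Δ=0.6239, bond B=-41.0503.
Sanity check at the root: Δ(0,0)·S0 + B(0,0) reproduces V0 = 35.6850.

(0,0): Delta=0.6239 Bond=-41.0503
(1,0): Delta=0.3185 Bond=-17.5932
(1,1): Delta=0.7622 Bond=-67.3318
(2,0): Delta=0.0000 Bond=0.0000
(2,1): Delta=0.4627 Bond=-35.7854
(2,2): Delta=0.8978 Bond=-104.0727
(3,0): Delta=0.0000 Bond=0.0000
(3,1): Delta=0.0000 Bond=0.0000
(3,2): Delta=0.6722 Bond=-72.7895
(3,3): Delta=1.0000 Bond=-144.8019
V0=35.6850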